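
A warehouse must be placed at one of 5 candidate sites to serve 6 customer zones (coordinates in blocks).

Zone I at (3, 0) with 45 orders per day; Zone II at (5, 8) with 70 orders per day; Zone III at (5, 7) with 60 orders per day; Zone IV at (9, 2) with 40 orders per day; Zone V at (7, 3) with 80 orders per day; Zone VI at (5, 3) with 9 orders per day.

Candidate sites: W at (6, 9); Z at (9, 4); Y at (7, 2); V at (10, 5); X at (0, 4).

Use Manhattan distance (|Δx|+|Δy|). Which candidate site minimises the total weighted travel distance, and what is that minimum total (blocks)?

Y, total 1437 blocks

Total weighted distance at each candidate:
  W (6, 9): total = 1883
  Z (9, 4): total = 1795
  Y (7, 2): total = 1437
  V (10, 5): total = 2143
  X (0, 4): total = 2559
Minimum is at Y with total 1437 blocks.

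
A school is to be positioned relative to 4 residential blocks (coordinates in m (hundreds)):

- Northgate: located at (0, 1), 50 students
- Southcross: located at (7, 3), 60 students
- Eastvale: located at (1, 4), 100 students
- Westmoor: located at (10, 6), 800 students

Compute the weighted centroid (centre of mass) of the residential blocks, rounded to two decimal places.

The minimiser of Σwᵢ‖p−pᵢ‖² is the weighted centroid p* = (Σwᵢpᵢ)/(Σwᵢ).
Σwᵢ = 1010.
Σwᵢxᵢ = 50·0 + 60·7 + 100·1 + 800·10 = 8520.
Σwᵢyᵢ = 50·1 + 60·3 + 100·4 + 800·6 = 5430.
x* = 8520/1010 = 8.44, y* = 5430/1010 = 5.38.

(8.44, 5.38)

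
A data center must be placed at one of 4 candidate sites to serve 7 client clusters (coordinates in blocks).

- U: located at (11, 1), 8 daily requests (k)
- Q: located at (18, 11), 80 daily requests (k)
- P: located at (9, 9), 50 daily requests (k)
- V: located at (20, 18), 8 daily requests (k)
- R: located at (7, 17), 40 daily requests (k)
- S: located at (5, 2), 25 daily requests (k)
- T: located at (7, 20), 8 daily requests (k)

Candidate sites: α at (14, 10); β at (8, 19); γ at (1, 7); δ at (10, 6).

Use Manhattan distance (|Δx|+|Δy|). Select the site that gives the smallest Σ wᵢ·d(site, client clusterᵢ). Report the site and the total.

Total weighted distance at each candidate:
  α (14, 10): total = 2029
  β (8, 19): total = 2898
  γ (1, 7): total = 3565
  δ (10, 6): total = 2385
Minimum is at α with total 2029 blocks.

α, total 2029 blocks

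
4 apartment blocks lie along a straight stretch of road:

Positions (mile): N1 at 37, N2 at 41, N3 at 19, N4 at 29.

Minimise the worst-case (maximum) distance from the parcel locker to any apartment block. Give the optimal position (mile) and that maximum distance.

location 30, max distance 11

The 1-center on a line is the midpoint of the two extreme points: leftmost at 19, rightmost at 41.
Optimal location = (19 + 41)/2 = 30; maximum distance = (41 − 19)/2 = 11.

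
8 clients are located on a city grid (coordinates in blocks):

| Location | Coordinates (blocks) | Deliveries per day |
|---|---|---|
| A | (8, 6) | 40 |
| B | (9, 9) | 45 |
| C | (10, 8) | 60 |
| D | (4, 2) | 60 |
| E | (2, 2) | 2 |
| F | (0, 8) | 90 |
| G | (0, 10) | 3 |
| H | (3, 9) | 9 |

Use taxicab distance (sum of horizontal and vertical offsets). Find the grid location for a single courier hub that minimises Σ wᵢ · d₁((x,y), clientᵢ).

(4, 8)

Manhattan distance separates: Σwᵢ(|x−xᵢ|+|y−yᵢ|) = Σwᵢ|x−xᵢ| + Σwᵢ|y−yᵢ|, so x and y are optimised independently as 1-D weighted medians.
Total weight W = 309; half = 154.5.
x-coordinate, sorted with cumulative weight:
  x=0 (F, w=90) cum 90
  x=0 (G, w=3) cum 93
  x=2 (E, w=2) cum 95
  x=3 (H, w=9) cum 104
  x=4 (D, w=60) cum 164  ← median
  x=8 (A, w=40) cum 204
  x=9 (B, w=45) cum 249
  x=10 (C, w=60) cum 309
⇒ x* = 4
y-coordinate, sorted with cumulative weight:
  y=2 (D, w=60) cum 60
  y=2 (E, w=2) cum 62
  y=6 (A, w=40) cum 102
  y=8 (C, w=60) cum 162  ← median
  y=8 (F, w=90) cum 252
  y=9 (B, w=45) cum 297
  y=9 (H, w=9) cum 306
  y=10 (G, w=3) cum 309
⇒ y* = 8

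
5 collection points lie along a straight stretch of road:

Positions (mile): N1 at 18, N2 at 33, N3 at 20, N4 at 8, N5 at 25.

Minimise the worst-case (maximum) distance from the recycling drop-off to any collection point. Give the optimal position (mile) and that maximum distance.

location 20.5, max distance 12.5

The 1-center on a line is the midpoint of the two extreme points: leftmost at 8, rightmost at 33.
Optimal location = (8 + 33)/2 = 20.5; maximum distance = (33 − 8)/2 = 12.5.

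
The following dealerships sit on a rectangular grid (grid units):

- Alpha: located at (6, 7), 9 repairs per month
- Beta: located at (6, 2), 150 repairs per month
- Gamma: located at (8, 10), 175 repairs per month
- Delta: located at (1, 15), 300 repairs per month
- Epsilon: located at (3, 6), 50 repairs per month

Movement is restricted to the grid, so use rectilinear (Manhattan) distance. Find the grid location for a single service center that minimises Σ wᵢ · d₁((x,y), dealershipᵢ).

(3, 10)

Manhattan distance separates: Σwᵢ(|x−xᵢ|+|y−yᵢ|) = Σwᵢ|x−xᵢ| + Σwᵢ|y−yᵢ|, so x and y are optimised independently as 1-D weighted medians.
Total weight W = 684; half = 342.
x-coordinate, sorted with cumulative weight:
  x=1 (Delta, w=300) cum 300
  x=3 (Epsilon, w=50) cum 350  ← median
  x=6 (Alpha, w=9) cum 359
  x=6 (Beta, w=150) cum 509
  x=8 (Gamma, w=175) cum 684
⇒ x* = 3
y-coordinate, sorted with cumulative weight:
  y=2 (Beta, w=150) cum 150
  y=6 (Epsilon, w=50) cum 200
  y=7 (Alpha, w=9) cum 209
  y=10 (Gamma, w=175) cum 384  ← median
  y=15 (Delta, w=300) cum 684
⇒ y* = 10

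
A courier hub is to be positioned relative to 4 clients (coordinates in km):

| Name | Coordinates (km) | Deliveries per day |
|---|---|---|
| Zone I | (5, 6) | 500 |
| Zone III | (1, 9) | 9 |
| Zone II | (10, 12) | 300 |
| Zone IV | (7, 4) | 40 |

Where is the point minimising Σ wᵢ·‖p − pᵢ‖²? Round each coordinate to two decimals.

The minimiser of Σwᵢ‖p−pᵢ‖² is the weighted centroid p* = (Σwᵢpᵢ)/(Σwᵢ).
Σwᵢ = 849.
Σwᵢxᵢ = 500·5 + 9·1 + 300·10 + 40·7 = 5789.
Σwᵢyᵢ = 500·6 + 9·9 + 300·12 + 40·4 = 6841.
x* = 5789/849 = 6.82, y* = 6841/849 = 8.06.

(6.82, 8.06)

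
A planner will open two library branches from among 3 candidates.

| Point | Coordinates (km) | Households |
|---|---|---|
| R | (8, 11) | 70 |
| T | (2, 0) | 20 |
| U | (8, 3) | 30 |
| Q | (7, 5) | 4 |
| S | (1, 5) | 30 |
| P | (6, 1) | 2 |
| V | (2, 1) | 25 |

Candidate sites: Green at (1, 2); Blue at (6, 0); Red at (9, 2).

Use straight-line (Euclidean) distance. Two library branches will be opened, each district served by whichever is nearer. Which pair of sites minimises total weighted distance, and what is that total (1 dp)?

{Green, Red}, total 867.1

Evaluate every pair (each demand assigned to the nearer of the two):
  {Green, Red}: total = 867.1
  {Green, Blue}: total = 1083.3
  {Blue, Red}: total = 1087.9
Best pair: {Green, Red} with total 867.1.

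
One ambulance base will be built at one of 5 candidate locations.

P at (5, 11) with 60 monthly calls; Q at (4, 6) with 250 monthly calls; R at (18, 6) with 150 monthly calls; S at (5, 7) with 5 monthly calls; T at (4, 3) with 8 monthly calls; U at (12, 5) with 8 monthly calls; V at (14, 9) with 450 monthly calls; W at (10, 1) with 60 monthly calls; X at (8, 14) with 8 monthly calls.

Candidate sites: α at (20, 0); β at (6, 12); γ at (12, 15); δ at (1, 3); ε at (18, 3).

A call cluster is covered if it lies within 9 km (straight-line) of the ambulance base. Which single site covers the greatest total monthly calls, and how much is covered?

β, covering 773

Coverage radius r = 9 km; a point is covered iff (Δx)²+(Δy)² ≤ 9² = 81.
  α (20, 0): covers {R} → 150
  β (6, 12): covers {P, Q, S, V, X} → 773
  γ (12, 15): covers {P, V, X} → 518
  δ (1, 3): covers {P, Q, S, T} → 323
  ε (18, 3): covers {R, U, V, W} → 668
Maximum coverage at β: 773 monthly calls.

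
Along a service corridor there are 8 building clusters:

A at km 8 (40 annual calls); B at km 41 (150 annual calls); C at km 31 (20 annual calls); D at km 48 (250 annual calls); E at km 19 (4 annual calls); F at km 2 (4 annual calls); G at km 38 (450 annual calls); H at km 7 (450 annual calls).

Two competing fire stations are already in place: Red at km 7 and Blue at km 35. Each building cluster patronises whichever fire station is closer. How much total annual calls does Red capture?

498

The indifferent point is the midpoint (7+35)/2 = 21; building clusters left of it (closer to Red at 7) go to Red, those right go to Blue.
  F at 2 (w=4) → Red
  H at 7 (w=450) → Red
  A at 8 (w=40) → Red
  E at 19 (w=4) → Red
  C at 31 (w=20) → Blue
  G at 38 (w=450) → Blue
  B at 41 (w=150) → Blue
  D at 48 (w=250) → Blue
Red captures 498; Blue captures 870.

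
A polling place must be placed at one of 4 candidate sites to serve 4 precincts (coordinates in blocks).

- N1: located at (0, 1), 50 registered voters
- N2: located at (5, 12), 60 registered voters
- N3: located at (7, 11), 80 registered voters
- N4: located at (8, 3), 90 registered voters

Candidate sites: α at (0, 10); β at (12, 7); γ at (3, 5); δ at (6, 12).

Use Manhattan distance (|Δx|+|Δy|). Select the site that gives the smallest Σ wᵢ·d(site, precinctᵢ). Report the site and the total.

δ, total 2060 blocks

Total weighted distance at each candidate:
  α (0, 10): total = 2860
  β (12, 7): total = 3060
  γ (3, 5): total = 2320
  δ (6, 12): total = 2060
Minimum is at δ with total 2060 blocks.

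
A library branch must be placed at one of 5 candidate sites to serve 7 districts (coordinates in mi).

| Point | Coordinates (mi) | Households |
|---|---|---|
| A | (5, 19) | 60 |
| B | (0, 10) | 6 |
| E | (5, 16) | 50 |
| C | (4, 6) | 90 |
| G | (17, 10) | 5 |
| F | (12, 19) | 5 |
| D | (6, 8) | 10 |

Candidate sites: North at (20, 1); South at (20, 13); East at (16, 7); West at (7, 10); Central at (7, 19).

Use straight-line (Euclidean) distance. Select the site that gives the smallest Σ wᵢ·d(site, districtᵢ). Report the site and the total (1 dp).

Total weighted distance at each candidate:
  North (20, 1): total = 4409.2
  South (20, 13): total = 3647.2
  East (16, 7): total = 3048.3
  West (7, 10): total = 1485.2
  Central (7, 19): total = 1772.2
Minimum is at West with total 1485.2 mi.

West, total 1485.2 mi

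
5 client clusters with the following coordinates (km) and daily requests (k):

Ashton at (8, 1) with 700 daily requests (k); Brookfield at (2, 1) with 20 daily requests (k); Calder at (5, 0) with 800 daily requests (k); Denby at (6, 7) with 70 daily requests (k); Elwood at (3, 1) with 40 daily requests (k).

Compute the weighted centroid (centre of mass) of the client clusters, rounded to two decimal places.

The minimiser of Σwᵢ‖p−pᵢ‖² is the weighted centroid p* = (Σwᵢpᵢ)/(Σwᵢ).
Σwᵢ = 1630.
Σwᵢxᵢ = 700·8 + 20·2 + 800·5 + 70·6 + 40·3 = 10180.
Σwᵢyᵢ = 700·1 + 20·1 + 800·0 + 70·7 + 40·1 = 1250.
x* = 10180/1630 = 6.25, y* = 1250/1630 = 0.77.

(6.25, 0.77)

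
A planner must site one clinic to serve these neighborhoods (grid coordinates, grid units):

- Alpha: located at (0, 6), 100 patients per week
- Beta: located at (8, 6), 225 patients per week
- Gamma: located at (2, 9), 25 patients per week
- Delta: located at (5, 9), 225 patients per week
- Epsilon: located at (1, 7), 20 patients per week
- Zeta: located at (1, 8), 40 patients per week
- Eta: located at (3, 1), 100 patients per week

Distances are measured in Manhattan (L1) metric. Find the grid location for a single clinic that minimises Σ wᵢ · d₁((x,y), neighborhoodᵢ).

Manhattan distance separates: Σwᵢ(|x−xᵢ|+|y−yᵢ|) = Σwᵢ|x−xᵢ| + Σwᵢ|y−yᵢ|, so x and y are optimised independently as 1-D weighted medians.
Total weight W = 735; half = 367.5.
x-coordinate, sorted with cumulative weight:
  x=0 (Alpha, w=100) cum 100
  x=1 (Epsilon, w=20) cum 120
  x=1 (Zeta, w=40) cum 160
  x=2 (Gamma, w=25) cum 185
  x=3 (Eta, w=100) cum 285
  x=5 (Delta, w=225) cum 510  ← median
  x=8 (Beta, w=225) cum 735
⇒ x* = 5
y-coordinate, sorted with cumulative weight:
  y=1 (Eta, w=100) cum 100
  y=6 (Alpha, w=100) cum 200
  y=6 (Beta, w=225) cum 425  ← median
  y=7 (Epsilon, w=20) cum 445
  y=8 (Zeta, w=40) cum 485
  y=9 (Gamma, w=25) cum 510
  y=9 (Delta, w=225) cum 735
⇒ y* = 6

(5, 6)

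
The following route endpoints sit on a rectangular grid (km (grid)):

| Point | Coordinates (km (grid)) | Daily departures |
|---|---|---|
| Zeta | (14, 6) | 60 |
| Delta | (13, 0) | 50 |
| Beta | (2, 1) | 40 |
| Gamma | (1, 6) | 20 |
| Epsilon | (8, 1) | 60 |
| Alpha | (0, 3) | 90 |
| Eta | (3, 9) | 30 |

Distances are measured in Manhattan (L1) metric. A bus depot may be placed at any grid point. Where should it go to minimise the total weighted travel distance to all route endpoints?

(3, 3)

Manhattan distance separates: Σwᵢ(|x−xᵢ|+|y−yᵢ|) = Σwᵢ|x−xᵢ| + Σwᵢ|y−yᵢ|, so x and y are optimised independently as 1-D weighted medians.
Total weight W = 350; half = 175.
x-coordinate, sorted with cumulative weight:
  x=0 (Alpha, w=90) cum 90
  x=1 (Gamma, w=20) cum 110
  x=2 (Beta, w=40) cum 150
  x=3 (Eta, w=30) cum 180  ← median
  x=8 (Epsilon, w=60) cum 240
  x=13 (Delta, w=50) cum 290
  x=14 (Zeta, w=60) cum 350
⇒ x* = 3
y-coordinate, sorted with cumulative weight:
  y=0 (Delta, w=50) cum 50
  y=1 (Beta, w=40) cum 90
  y=1 (Epsilon, w=60) cum 150
  y=3 (Alpha, w=90) cum 240  ← median
  y=6 (Zeta, w=60) cum 300
  y=6 (Gamma, w=20) cum 320
  y=9 (Eta, w=30) cum 350
⇒ y* = 3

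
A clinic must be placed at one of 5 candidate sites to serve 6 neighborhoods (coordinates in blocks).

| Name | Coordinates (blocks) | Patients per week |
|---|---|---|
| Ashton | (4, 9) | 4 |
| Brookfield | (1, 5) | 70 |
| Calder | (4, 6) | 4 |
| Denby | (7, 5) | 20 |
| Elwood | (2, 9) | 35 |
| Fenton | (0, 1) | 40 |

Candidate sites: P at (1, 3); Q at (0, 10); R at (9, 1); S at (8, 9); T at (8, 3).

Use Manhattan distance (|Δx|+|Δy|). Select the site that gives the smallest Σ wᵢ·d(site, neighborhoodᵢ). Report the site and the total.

P, total 725 blocks

Total weighted distance at each candidate:
  P (1, 3): total = 725
  Q (0, 10): total = 1177
  R (9, 1): total = 1937
  S (8, 9): total = 1764
  T (8, 3): total = 1578
Minimum is at P with total 725 blocks.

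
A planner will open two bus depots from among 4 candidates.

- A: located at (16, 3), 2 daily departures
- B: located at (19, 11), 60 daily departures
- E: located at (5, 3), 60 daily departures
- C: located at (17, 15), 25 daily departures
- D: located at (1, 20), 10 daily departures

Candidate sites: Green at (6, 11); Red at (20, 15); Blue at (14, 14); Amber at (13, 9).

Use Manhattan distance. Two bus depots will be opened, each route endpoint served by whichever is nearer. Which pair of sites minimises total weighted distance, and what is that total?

Evaluate every pair (each demand assigned to the nearer of the two):
  {Green, Red}: total = 1087
  {Green, Blue}: total = 1286
  {Green, Amber}: total = 1428
  {Red, Amber}: total = 1463
  {Blue, Amber}: total = 1628
  {Red, Blue}: total = 1791
Best pair: {Green, Red} with total 1087.

{Green, Red}, total 1087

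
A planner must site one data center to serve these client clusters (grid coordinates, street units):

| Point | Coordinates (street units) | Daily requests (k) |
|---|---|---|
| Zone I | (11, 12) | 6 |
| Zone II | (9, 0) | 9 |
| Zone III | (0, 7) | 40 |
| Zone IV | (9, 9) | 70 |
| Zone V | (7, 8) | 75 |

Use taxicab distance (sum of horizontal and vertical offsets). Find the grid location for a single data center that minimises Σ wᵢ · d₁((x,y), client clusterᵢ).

Manhattan distance separates: Σwᵢ(|x−xᵢ|+|y−yᵢ|) = Σwᵢ|x−xᵢ| + Σwᵢ|y−yᵢ|, so x and y are optimised independently as 1-D weighted medians.
Total weight W = 200; half = 100.
x-coordinate, sorted with cumulative weight:
  x=0 (Zone III, w=40) cum 40
  x=7 (Zone V, w=75) cum 115  ← median
  x=9 (Zone II, w=9) cum 124
  x=9 (Zone IV, w=70) cum 194
  x=11 (Zone I, w=6) cum 200
⇒ x* = 7
y-coordinate, sorted with cumulative weight:
  y=0 (Zone II, w=9) cum 9
  y=7 (Zone III, w=40) cum 49
  y=8 (Zone V, w=75) cum 124  ← median
  y=9 (Zone IV, w=70) cum 194
  y=12 (Zone I, w=6) cum 200
⇒ y* = 8

(7, 8)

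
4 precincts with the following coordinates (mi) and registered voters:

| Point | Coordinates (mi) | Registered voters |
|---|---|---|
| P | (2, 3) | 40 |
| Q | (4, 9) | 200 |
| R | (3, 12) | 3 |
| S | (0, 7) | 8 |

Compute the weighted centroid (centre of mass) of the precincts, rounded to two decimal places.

The minimiser of Σwᵢ‖p−pᵢ‖² is the weighted centroid p* = (Σwᵢpᵢ)/(Σwᵢ).
Σwᵢ = 251.
Σwᵢxᵢ = 40·2 + 200·4 + 3·3 + 8·0 = 889.
Σwᵢyᵢ = 40·3 + 200·9 + 3·12 + 8·7 = 2012.
x* = 889/251 = 3.54, y* = 2012/251 = 8.02.

(3.54, 8.02)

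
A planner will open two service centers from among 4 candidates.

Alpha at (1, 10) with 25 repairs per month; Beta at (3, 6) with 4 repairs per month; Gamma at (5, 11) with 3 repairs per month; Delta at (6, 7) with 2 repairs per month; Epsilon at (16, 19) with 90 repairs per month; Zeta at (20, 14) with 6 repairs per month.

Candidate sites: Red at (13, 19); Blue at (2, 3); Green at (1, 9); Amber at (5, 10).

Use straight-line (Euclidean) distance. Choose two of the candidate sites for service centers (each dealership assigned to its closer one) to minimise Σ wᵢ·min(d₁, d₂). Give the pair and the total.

Evaluate every pair (each demand assigned to the nearer of the two):
  {Red, Green}: total = 385.2
  {Red, Amber}: total = 448.8
  {Red, Blue}: total = 548.0
  {Green, Amber}: total = 1421.0
  {Blue, Amber}: total = 1494.3
  {Blue, Green}: total = 1802.2
Best pair: {Red, Green} with total 385.2.

{Red, Green}, total 385.2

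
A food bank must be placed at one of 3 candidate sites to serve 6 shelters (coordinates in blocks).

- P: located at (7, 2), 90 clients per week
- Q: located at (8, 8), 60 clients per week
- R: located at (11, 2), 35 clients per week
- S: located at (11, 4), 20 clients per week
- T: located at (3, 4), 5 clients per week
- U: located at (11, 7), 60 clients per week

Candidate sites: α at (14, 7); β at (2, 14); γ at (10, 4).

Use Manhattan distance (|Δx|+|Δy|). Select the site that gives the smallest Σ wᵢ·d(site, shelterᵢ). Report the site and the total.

Total weighted distance at each candidate:
  α (14, 7): total = 2150
  β (2, 14): total = 4380
  γ (10, 4): total = 1210
Minimum is at γ with total 1210 blocks.

γ, total 1210 blocks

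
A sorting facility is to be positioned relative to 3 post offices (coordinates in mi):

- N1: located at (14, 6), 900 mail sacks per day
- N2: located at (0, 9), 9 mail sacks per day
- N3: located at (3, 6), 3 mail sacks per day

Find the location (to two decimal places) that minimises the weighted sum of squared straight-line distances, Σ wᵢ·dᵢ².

The minimiser of Σwᵢ‖p−pᵢ‖² is the weighted centroid p* = (Σwᵢpᵢ)/(Σwᵢ).
Σwᵢ = 912.
Σwᵢxᵢ = 900·14 + 9·0 + 3·3 = 12609.
Σwᵢyᵢ = 900·6 + 9·9 + 3·6 = 5499.
x* = 12609/912 = 13.83, y* = 5499/912 = 6.03.

(13.83, 6.03)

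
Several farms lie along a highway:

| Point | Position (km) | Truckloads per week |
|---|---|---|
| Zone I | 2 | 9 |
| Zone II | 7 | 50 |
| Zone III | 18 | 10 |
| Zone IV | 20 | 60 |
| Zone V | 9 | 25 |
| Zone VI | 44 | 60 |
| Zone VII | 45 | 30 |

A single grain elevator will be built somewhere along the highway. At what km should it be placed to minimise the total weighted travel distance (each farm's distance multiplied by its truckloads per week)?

x = 20

For a sum of weighted absolute distances on a line, the optimum is the weighted median (not the mean). Total weight W = 244; half-weight = 122.
Sort by position and accumulate weight:
  km 2 (Zone I, w=9) → cum 9
  km 7 (Zone II, w=50) → cum 59
  km 9 (Zone V, w=25) → cum 84
  km 18 (Zone III, w=10) → cum 94
  km 20 (Zone IV, w=60) → cum 154  ≥ 122 → median here
  km 44 (Zone VI, w=60) → cum 214
  km 45 (Zone VII, w=30) → cum 244
Optimal location: km 20.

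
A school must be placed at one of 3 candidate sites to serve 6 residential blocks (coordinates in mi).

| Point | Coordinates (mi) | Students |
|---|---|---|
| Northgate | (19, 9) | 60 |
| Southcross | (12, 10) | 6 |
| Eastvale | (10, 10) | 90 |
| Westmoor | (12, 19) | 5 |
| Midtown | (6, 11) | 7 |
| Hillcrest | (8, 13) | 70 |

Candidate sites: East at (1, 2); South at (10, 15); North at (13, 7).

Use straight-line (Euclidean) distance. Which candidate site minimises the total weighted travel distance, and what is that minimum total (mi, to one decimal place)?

South, total 1391.3 mi

Total weighted distance at each candidate:
  East (1, 2): total = 3410.1
  South (10, 15): total = 1391.3
  North (13, 7): total = 1443.6
Minimum is at South with total 1391.3 mi.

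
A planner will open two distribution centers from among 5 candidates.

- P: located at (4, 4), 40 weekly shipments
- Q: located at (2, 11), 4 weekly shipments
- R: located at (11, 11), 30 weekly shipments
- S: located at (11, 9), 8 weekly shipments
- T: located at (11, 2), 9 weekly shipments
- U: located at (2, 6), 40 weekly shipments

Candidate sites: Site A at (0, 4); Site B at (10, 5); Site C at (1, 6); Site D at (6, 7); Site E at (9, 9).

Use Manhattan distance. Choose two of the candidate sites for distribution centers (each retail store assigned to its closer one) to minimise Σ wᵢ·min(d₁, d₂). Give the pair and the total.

{Site C, Site E}, total 481

Evaluate every pair (each demand assigned to the nearer of the two):
  {Site C, Site E}: total = 481
  {Site B, Site C}: total = 550
  {Site A, Site E}: total = 573
  {Site A, Site B}: total = 642
  {Site D, Site E}: total = 649
  {Site C, Site D}: total = 680
  {Site B, Site D}: total = 718
  {Site A, Site D}: total = 768
  {Site B, Site E}: total = 848
  {Site A, Site C}: total = 895
Best pair: {Site C, Site E} with total 481.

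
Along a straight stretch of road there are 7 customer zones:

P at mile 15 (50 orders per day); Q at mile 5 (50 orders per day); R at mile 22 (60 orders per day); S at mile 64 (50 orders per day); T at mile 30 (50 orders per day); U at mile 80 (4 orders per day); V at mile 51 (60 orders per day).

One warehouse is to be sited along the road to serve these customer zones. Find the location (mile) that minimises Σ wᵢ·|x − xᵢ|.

x = 30

For a sum of weighted absolute distances on a line, the optimum is the weighted median (not the mean). Total weight W = 324; half-weight = 162.
Sort by position and accumulate weight:
  mile 5 (Q, w=50) → cum 50
  mile 15 (P, w=50) → cum 100
  mile 22 (R, w=60) → cum 160
  mile 30 (T, w=50) → cum 210  ≥ 162 → median here
  mile 51 (V, w=60) → cum 270
  mile 64 (S, w=50) → cum 320
  mile 80 (U, w=4) → cum 324
Optimal location: mile 30.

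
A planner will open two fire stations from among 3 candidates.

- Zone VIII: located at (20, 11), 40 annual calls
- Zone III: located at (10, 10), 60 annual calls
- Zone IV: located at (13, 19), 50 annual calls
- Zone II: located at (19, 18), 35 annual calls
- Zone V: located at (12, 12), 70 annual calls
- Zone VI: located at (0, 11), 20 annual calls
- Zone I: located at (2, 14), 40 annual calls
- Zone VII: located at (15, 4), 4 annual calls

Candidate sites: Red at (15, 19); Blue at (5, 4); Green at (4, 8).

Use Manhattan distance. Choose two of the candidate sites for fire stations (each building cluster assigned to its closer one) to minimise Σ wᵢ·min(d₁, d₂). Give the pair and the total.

Evaluate every pair (each demand assigned to the nearer of the two):
  {Red, Green}: total = 2495
  {Red, Blue}: total = 2955
  {Blue, Green}: total = 4455
Best pair: {Red, Green} with total 2495.

{Red, Green}, total 2495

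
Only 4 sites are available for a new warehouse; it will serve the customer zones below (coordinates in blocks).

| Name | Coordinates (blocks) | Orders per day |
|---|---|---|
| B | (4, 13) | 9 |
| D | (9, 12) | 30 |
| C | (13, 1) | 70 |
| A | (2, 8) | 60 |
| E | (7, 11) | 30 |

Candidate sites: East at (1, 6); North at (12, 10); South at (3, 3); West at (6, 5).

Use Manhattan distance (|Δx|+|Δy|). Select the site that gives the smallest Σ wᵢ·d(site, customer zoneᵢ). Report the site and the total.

West, total 1790 blocks

Total weighted distance at each candidate:
  East (1, 6): total = 2210
  North (12, 10): total = 1849
  South (3, 3): total = 2109
  West (6, 5): total = 1790
Minimum is at West with total 1790 blocks.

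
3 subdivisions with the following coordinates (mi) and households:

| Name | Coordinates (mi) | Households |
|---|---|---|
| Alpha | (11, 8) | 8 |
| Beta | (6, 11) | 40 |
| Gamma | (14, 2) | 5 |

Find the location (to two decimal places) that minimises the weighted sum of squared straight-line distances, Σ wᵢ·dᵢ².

The minimiser of Σwᵢ‖p−pᵢ‖² is the weighted centroid p* = (Σwᵢpᵢ)/(Σwᵢ).
Σwᵢ = 53.
Σwᵢxᵢ = 8·11 + 40·6 + 5·14 = 398.
Σwᵢyᵢ = 8·8 + 40·11 + 5·2 = 514.
x* = 398/53 = 7.51, y* = 514/53 = 9.70.

(7.51, 9.70)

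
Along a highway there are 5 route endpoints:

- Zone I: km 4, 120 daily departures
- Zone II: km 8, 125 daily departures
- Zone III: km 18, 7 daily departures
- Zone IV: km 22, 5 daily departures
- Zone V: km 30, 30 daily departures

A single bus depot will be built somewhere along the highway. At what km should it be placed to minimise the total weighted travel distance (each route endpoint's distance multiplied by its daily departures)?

For a sum of weighted absolute distances on a line, the optimum is the weighted median (not the mean). Total weight W = 287; half-weight = 143.5.
Sort by position and accumulate weight:
  km 4 (Zone I, w=120) → cum 120
  km 8 (Zone II, w=125) → cum 245  ≥ 143.5 → median here
  km 18 (Zone III, w=7) → cum 252
  km 22 (Zone IV, w=5) → cum 257
  km 30 (Zone V, w=30) → cum 287
Optimal location: km 8.

x = 8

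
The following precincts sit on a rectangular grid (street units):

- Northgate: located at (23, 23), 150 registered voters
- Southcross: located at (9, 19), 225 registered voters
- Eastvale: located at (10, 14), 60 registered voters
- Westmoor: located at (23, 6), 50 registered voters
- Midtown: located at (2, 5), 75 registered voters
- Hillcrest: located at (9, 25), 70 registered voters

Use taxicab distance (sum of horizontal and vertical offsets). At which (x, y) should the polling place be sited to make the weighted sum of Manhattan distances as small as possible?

Manhattan distance separates: Σwᵢ(|x−xᵢ|+|y−yᵢ|) = Σwᵢ|x−xᵢ| + Σwᵢ|y−yᵢ|, so x and y are optimised independently as 1-D weighted medians.
Total weight W = 630; half = 315.
x-coordinate, sorted with cumulative weight:
  x=2 (Midtown, w=75) cum 75
  x=9 (Southcross, w=225) cum 300
  x=9 (Hillcrest, w=70) cum 370  ← median
  x=10 (Eastvale, w=60) cum 430
  x=23 (Northgate, w=150) cum 580
  x=23 (Westmoor, w=50) cum 630
⇒ x* = 9
y-coordinate, sorted with cumulative weight:
  y=5 (Midtown, w=75) cum 75
  y=6 (Westmoor, w=50) cum 125
  y=14 (Eastvale, w=60) cum 185
  y=19 (Southcross, w=225) cum 410  ← median
  y=23 (Northgate, w=150) cum 560
  y=25 (Hillcrest, w=70) cum 630
⇒ y* = 19

(9, 19)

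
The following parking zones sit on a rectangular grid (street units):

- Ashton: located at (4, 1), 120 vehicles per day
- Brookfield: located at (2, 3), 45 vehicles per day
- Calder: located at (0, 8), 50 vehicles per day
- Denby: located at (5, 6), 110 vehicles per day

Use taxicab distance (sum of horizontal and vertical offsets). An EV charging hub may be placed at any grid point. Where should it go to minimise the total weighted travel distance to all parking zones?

(4, 3)

Manhattan distance separates: Σwᵢ(|x−xᵢ|+|y−yᵢ|) = Σwᵢ|x−xᵢ| + Σwᵢ|y−yᵢ|, so x and y are optimised independently as 1-D weighted medians.
Total weight W = 325; half = 162.5.
x-coordinate, sorted with cumulative weight:
  x=0 (Calder, w=50) cum 50
  x=2 (Brookfield, w=45) cum 95
  x=4 (Ashton, w=120) cum 215  ← median
  x=5 (Denby, w=110) cum 325
⇒ x* = 4
y-coordinate, sorted with cumulative weight:
  y=1 (Ashton, w=120) cum 120
  y=3 (Brookfield, w=45) cum 165  ← median
  y=6 (Denby, w=110) cum 275
  y=8 (Calder, w=50) cum 325
⇒ y* = 3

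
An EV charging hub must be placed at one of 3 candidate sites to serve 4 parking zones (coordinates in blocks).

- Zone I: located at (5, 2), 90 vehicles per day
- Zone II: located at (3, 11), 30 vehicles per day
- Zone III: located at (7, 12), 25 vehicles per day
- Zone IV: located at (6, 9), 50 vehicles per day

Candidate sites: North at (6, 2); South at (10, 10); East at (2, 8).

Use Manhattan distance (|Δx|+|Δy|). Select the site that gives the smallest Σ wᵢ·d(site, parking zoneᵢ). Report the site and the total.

North, total 1075 blocks

Total weighted distance at each candidate:
  North (6, 2): total = 1075
  South (10, 10): total = 1785
  East (2, 8): total = 1405
Minimum is at North with total 1075 blocks.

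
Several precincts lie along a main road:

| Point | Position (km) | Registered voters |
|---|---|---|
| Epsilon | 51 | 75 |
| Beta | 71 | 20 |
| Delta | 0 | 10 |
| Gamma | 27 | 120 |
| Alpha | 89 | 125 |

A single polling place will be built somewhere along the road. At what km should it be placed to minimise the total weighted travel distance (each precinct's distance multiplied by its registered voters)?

x = 51

For a sum of weighted absolute distances on a line, the optimum is the weighted median (not the mean). Total weight W = 350; half-weight = 175.
Sort by position and accumulate weight:
  km 0 (Delta, w=10) → cum 10
  km 27 (Gamma, w=120) → cum 130
  km 51 (Epsilon, w=75) → cum 205  ≥ 175 → median here
  km 71 (Beta, w=20) → cum 225
  km 89 (Alpha, w=125) → cum 350
Optimal location: km 51.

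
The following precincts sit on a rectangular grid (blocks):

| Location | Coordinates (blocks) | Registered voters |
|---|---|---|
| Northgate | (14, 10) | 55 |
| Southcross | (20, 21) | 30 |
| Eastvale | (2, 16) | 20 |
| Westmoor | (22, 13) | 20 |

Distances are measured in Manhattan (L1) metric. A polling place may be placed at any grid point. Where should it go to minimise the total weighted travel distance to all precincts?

(14, 13)

Manhattan distance separates: Σwᵢ(|x−xᵢ|+|y−yᵢ|) = Σwᵢ|x−xᵢ| + Σwᵢ|y−yᵢ|, so x and y are optimised independently as 1-D weighted medians.
Total weight W = 125; half = 62.5.
x-coordinate, sorted with cumulative weight:
  x=2 (Eastvale, w=20) cum 20
  x=14 (Northgate, w=55) cum 75  ← median
  x=20 (Southcross, w=30) cum 105
  x=22 (Westmoor, w=20) cum 125
⇒ x* = 14
y-coordinate, sorted with cumulative weight:
  y=10 (Northgate, w=55) cum 55
  y=13 (Westmoor, w=20) cum 75  ← median
  y=16 (Eastvale, w=20) cum 95
  y=21 (Southcross, w=30) cum 125
⇒ y* = 13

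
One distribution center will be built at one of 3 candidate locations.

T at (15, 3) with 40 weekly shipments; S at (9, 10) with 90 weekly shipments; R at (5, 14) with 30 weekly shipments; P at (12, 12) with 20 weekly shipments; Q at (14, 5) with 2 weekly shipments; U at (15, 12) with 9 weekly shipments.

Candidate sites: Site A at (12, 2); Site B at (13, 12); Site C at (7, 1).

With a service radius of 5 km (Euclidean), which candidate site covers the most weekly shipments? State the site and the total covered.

Site B, covering 119

Coverage radius r = 5 km; a point is covered iff (Δx)²+(Δy)² ≤ 5² = 25.
  Site A (12, 2): covers {T, Q} → 42
  Site B (13, 12): covers {S, P, U} → 119
  Site C (7, 1): covers {none} → 0
Maximum coverage at Site B: 119 weekly shipments.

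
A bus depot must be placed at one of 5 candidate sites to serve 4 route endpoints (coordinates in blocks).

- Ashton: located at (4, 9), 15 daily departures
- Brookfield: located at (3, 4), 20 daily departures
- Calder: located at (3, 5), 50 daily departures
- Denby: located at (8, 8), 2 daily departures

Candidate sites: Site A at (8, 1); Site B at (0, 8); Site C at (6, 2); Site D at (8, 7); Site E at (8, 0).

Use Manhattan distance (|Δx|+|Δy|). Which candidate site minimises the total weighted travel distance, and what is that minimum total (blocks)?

Site B, total 531 blocks

Total weighted distance at each candidate:
  Site A (8, 1): total = 804
  Site B (0, 8): total = 531
  Site C (6, 2): total = 551
  Site D (8, 7): total = 602
  Site E (8, 0): total = 891
Minimum is at Site B with total 531 blocks.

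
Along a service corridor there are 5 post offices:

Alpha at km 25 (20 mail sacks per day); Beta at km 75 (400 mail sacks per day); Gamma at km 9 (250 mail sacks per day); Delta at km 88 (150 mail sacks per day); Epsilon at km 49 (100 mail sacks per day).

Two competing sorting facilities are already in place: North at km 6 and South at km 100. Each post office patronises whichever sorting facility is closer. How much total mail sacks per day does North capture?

The indifferent point is the midpoint (6+100)/2 = 53; post offices left of it (closer to North at 6) go to North, those right go to South.
  Gamma at 9 (w=250) → North
  Alpha at 25 (w=20) → North
  Epsilon at 49 (w=100) → North
  Beta at 75 (w=400) → South
  Delta at 88 (w=150) → South
North captures 370; South captures 550.

370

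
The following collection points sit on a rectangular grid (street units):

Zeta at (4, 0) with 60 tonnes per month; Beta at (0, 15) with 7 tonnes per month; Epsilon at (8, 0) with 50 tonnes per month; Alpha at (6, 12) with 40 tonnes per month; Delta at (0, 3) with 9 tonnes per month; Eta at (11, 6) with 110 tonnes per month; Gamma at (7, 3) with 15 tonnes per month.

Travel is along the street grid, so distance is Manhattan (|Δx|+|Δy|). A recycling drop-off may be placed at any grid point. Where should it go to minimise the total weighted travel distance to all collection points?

Manhattan distance separates: Σwᵢ(|x−xᵢ|+|y−yᵢ|) = Σwᵢ|x−xᵢ| + Σwᵢ|y−yᵢ|, so x and y are optimised independently as 1-D weighted medians.
Total weight W = 291; half = 145.5.
x-coordinate, sorted with cumulative weight:
  x=0 (Beta, w=7) cum 7
  x=0 (Delta, w=9) cum 16
  x=4 (Zeta, w=60) cum 76
  x=6 (Alpha, w=40) cum 116
  x=7 (Gamma, w=15) cum 131
  x=8 (Epsilon, w=50) cum 181  ← median
  x=11 (Eta, w=110) cum 291
⇒ x* = 8
y-coordinate, sorted with cumulative weight:
  y=0 (Zeta, w=60) cum 60
  y=0 (Epsilon, w=50) cum 110
  y=3 (Delta, w=9) cum 119
  y=3 (Gamma, w=15) cum 134
  y=6 (Eta, w=110) cum 244  ← median
  y=12 (Alpha, w=40) cum 284
  y=15 (Beta, w=7) cum 291
⇒ y* = 6

(8, 6)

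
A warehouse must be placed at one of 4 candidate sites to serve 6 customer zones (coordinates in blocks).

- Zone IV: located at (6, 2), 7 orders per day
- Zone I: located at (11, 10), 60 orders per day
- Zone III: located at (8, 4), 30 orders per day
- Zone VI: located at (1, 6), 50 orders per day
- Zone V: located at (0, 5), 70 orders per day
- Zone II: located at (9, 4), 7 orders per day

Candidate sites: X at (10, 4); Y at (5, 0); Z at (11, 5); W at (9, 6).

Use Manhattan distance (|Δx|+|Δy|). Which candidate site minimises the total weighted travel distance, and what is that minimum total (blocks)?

Total weighted distance at each candidate:
  X (10, 4): total = 1849
  Y (5, 0): total = 2447
  Z (11, 5): total = 1817
  W (9, 6): total = 1613
Minimum is at W with total 1613 blocks.

W, total 1613 blocks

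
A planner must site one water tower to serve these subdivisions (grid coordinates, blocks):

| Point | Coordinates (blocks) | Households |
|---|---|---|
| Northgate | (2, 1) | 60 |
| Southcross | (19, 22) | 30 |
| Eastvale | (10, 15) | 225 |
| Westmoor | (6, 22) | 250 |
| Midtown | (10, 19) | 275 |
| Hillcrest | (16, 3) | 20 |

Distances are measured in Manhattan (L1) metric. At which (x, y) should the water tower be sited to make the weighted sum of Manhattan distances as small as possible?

Manhattan distance separates: Σwᵢ(|x−xᵢ|+|y−yᵢ|) = Σwᵢ|x−xᵢ| + Σwᵢ|y−yᵢ|, so x and y are optimised independently as 1-D weighted medians.
Total weight W = 860; half = 430.
x-coordinate, sorted with cumulative weight:
  x=2 (Northgate, w=60) cum 60
  x=6 (Westmoor, w=250) cum 310
  x=10 (Eastvale, w=225) cum 535  ← median
  x=10 (Midtown, w=275) cum 810
  x=16 (Hillcrest, w=20) cum 830
  x=19 (Southcross, w=30) cum 860
⇒ x* = 10
y-coordinate, sorted with cumulative weight:
  y=1 (Northgate, w=60) cum 60
  y=3 (Hillcrest, w=20) cum 80
  y=15 (Eastvale, w=225) cum 305
  y=19 (Midtown, w=275) cum 580  ← median
  y=22 (Southcross, w=30) cum 610
  y=22 (Westmoor, w=250) cum 860
⇒ y* = 19

(10, 19)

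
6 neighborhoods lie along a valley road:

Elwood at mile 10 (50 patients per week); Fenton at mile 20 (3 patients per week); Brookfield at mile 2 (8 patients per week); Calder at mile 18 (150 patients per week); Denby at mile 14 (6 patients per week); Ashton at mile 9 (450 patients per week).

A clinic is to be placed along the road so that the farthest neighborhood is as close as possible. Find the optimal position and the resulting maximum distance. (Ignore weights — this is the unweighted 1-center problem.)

The 1-center on a line is the midpoint of the two extreme points: leftmost at 2, rightmost at 20.
Optimal location = (2 + 20)/2 = 11; maximum distance = (20 − 2)/2 = 9.

location 11, max distance 9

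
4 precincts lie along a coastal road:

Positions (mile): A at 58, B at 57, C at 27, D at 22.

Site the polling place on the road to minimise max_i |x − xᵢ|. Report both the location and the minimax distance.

location 40, max distance 18

The 1-center on a line is the midpoint of the two extreme points: leftmost at 22, rightmost at 58.
Optimal location = (22 + 58)/2 = 40; maximum distance = (58 − 22)/2 = 18.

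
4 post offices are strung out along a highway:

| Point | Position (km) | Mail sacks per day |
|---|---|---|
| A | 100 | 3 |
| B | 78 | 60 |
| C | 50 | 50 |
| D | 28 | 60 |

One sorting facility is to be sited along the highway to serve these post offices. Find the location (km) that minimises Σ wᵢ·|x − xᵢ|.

For a sum of weighted absolute distances on a line, the optimum is the weighted median (not the mean). Total weight W = 173; half-weight = 86.5.
Sort by position and accumulate weight:
  km 28 (D, w=60) → cum 60
  km 50 (C, w=50) → cum 110  ≥ 86.5 → median here
  km 78 (B, w=60) → cum 170
  km 100 (A, w=3) → cum 173
Optimal location: km 50.

x = 50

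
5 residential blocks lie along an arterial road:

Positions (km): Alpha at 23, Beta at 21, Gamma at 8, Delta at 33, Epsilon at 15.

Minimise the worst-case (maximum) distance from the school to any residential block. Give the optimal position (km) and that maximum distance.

location 20.5, max distance 12.5

The 1-center on a line is the midpoint of the two extreme points: leftmost at 8, rightmost at 33.
Optimal location = (8 + 33)/2 = 20.5; maximum distance = (33 − 8)/2 = 12.5.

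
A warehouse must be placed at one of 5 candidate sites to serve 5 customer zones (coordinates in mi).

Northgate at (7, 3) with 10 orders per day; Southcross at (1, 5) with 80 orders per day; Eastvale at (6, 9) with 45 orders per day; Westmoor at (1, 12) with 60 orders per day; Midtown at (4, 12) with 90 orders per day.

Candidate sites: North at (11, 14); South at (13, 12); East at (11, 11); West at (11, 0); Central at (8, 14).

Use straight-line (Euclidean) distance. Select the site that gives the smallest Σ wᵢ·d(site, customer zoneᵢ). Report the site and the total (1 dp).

Total weighted distance at each candidate:
  North (11, 14): total = 2778.6
  South (13, 12): total = 3092.3
  East (11, 11): total = 2504.1
  West (11, 0): total = 3595.3
  Central (8, 14): total = 2104.2
Minimum is at Central with total 2104.2 mi.

Central, total 2104.2 mi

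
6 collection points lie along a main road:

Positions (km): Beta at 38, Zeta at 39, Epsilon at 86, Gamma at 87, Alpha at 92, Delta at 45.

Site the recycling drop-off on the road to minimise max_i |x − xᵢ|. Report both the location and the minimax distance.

The 1-center on a line is the midpoint of the two extreme points: leftmost at 38, rightmost at 92.
Optimal location = (38 + 92)/2 = 65; maximum distance = (92 − 38)/2 = 27.

location 65, max distance 27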